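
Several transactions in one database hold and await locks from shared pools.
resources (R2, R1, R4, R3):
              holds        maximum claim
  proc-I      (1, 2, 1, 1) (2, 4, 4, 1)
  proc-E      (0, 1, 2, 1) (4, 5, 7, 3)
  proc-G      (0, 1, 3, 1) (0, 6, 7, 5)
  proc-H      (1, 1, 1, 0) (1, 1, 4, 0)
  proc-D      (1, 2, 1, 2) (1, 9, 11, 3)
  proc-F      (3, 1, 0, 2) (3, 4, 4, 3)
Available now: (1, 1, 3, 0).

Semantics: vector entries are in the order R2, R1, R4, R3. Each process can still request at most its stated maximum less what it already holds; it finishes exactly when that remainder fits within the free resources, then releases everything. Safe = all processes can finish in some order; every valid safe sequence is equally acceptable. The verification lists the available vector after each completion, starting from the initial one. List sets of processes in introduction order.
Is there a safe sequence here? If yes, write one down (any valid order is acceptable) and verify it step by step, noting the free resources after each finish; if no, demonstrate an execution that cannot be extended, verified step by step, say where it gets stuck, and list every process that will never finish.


SAFE — a valid safe sequence is proc-H, proc-I, proc-F, proc-E, proc-G, proc-D.
Key observation: at proc-H the run first touches a limit — (0, 0, 3, 0) against (1, 1, 3, 0), exact on a resource it actually requests.
Walking it through:
  pool = (1, 1, 3, 0)
  run proc-H (needs (0, 0, 3, 0), free (1, 1, 3, 0)); after release of (1, 1, 1, 0) the pool is (2, 2, 4, 0)
  run proc-I (needs (1, 2, 3, 0), free (2, 2, 4, 0)); after release of (1, 2, 1, 1) the pool is (3, 4, 5, 1)
  run proc-F (needs (0, 3, 4, 1), free (3, 4, 5, 1)); after release of (3, 1, 0, 2) the pool is (6, 5, 5, 3)
  run proc-E (needs (4, 4, 5, 2), free (6, 5, 5, 3)); after release of (0, 1, 2, 1) the pool is (6, 6, 7, 4)
  run proc-G (needs (0, 5, 4, 4), free (6, 6, 7, 4)); after release of (0, 1, 3, 1) the pool is (6, 7, 10, 5)
  run proc-D (needs (0, 7, 10, 1), free (6, 7, 10, 5)); after release of (1, 2, 1, 2) the pool is (7, 9, 11, 7)


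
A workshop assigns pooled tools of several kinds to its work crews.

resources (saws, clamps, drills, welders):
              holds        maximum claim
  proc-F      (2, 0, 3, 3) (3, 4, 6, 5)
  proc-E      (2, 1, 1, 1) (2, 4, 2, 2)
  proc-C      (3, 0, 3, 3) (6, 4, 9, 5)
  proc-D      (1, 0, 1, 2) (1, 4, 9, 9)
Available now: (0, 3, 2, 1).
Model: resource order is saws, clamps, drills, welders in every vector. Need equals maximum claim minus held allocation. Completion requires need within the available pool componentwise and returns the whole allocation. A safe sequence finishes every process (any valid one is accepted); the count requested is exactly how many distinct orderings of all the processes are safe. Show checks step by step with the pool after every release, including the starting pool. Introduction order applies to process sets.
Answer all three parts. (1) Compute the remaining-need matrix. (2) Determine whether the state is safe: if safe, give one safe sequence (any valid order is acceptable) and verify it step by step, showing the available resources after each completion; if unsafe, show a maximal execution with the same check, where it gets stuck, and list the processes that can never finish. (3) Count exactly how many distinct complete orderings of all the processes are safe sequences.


(1) Outstanding need per process (order saws, clamps, drills, welders):
  proc-F: (1, 4, 3, 2)
  proc-E: (0, 3, 1, 1)
  proc-C: (3, 4, 6, 2)
  proc-D: (0, 4, 8, 7)
(2) SAFE, for example via the order proc-E, proc-F, proc-C, proc-D.
Key observation: reading the order forward, proc-E is the first process whose need (0, 3, 1, 1) meets the free pool (0, 3, 2, 1) exactly on a resource it requests.
Verifying each step:
  pool = (0, 3, 2, 1)
  proc-E: need (0, 3, 1, 1) fits (0, 3, 2, 1); releases (2, 1, 1, 1), pool now (2, 4, 3, 2)
  proc-F: need (1, 4, 3, 2) fits (2, 4, 3, 2); releases (2, 0, 3, 3), pool now (4, 4, 6, 5)
  proc-C: need (3, 4, 6, 2) fits (4, 4, 6, 5); releases (3, 0, 3, 3), pool now (7, 4, 9, 8)
  proc-D: need (0, 4, 8, 7) fits (7, 4, 9, 8); releases (1, 0, 1, 2), pool now (8, 4, 10, 10)
(3) Precisely 1 of the possible complete orderings is a safe sequence.


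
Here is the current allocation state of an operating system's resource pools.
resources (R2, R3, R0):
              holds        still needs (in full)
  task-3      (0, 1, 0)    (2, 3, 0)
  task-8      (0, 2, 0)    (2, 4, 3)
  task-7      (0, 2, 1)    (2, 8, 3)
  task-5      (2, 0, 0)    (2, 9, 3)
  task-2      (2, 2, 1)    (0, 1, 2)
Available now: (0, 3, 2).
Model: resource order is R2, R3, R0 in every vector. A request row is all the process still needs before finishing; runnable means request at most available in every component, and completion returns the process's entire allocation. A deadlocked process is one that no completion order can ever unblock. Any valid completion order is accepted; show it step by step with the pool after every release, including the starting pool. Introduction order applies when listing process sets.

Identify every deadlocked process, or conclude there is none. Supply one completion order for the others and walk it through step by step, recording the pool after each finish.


No process is deadlocked.
Key observation: task-2 fits the free pool immediately, and its release cascades until everyone finishes.
A valid finishing order for the others: task-2, task-8, task-3, task-7, task-5. Step-by-step check:
  pool = (0, 3, 2)
  task-2: need (0, 1, 2) fits (0, 3, 2); releases (2, 2, 1), pool now (2, 5, 3)
  task-8: need (2, 4, 3) fits (2, 5, 3); releases (0, 2, 0), pool now (2, 7, 3)
  task-3: need (2, 3, 0) fits (2, 7, 3); releases (0, 1, 0), pool now (2, 8, 3)
  task-7: need (2, 8, 3) fits (2, 8, 3); releases (0, 2, 1), pool now (2, 10, 4)
  task-5: need (2, 9, 3) fits (2, 10, 4); releases (2, 0, 0), pool now (4, 10, 4)


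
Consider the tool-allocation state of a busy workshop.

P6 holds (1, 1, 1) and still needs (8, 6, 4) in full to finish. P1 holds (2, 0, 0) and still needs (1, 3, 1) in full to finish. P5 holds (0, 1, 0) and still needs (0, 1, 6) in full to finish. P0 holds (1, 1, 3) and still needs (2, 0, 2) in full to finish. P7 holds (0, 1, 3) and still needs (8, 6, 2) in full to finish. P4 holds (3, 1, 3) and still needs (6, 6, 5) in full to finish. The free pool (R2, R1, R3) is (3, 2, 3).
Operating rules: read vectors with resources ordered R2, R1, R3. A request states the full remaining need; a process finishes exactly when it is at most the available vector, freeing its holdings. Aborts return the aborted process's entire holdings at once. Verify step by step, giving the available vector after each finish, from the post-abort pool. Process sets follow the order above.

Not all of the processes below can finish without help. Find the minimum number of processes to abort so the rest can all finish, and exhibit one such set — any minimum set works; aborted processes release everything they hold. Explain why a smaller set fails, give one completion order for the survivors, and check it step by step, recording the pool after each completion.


Abort P6 and P7.
Key observation: aborting P6 and P7 returns (1, 2, 4), and P4 — hopeless before — runs at step 4 with the returned capacity in the pool.
Why nothing smaller works — every single abort fails: P6 alone leaves P7 blocked (short on R2 and R1); P1 alone leaves P6 blocked (short on R2 and R1); P5 alone leaves P6 blocked (short on R2 and R1); P0 alone leaves P6 blocked (short on R2 and R1); P7 alone leaves P6 blocked (short on R2 and R1); P4 alone leaves P6 blocked (short on R1).
The survivors complete as P5, P0, P1, P4. Walking it through (starting from the post-abort pool):
  pool = (4, 4, 7)
  P5 needs (0, 1, 6) <= (4, 4, 7) -> finishes; pool += (0, 1, 0) = (4, 5, 7)
  P0 needs (2, 0, 2) <= (4, 5, 7) -> finishes; pool += (1, 1, 3) = (5, 6, 10)
  P1 needs (1, 3, 1) <= (5, 6, 10) -> finishes; pool += (2, 0, 0) = (7, 6, 10)
  P4 needs (6, 6, 5) <= (7, 6, 10) -> finishes; pool += (3, 1, 3) = (10, 7, 13)


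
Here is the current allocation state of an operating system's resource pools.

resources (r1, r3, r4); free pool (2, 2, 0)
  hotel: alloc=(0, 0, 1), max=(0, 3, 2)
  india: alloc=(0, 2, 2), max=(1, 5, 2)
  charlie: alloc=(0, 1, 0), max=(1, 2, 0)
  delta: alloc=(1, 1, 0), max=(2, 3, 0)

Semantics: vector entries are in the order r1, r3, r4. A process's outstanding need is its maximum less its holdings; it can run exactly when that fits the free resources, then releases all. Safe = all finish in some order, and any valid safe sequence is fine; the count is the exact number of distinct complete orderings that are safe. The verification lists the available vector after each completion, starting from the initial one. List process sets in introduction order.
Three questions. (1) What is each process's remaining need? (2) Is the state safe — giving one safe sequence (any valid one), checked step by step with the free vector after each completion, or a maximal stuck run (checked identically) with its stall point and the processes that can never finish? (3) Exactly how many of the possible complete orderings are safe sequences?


(1) Need matrix, components ordered r1, r3, r4:
  hotel: (0, 3, 1)
  india: (1, 3, 0)
  charlie: (1, 1, 0)
  delta: (1, 2, 0)
(2) SAFE, for example via the order delta, india, charlie, hotel.
Key observation: reading the order forward, delta is the first process whose need (1, 2, 0) meets the free pool (2, 2, 0) exactly on a resource it requests.
Walking it through:
  pool = (2, 2, 0)
  delta needs (1, 2, 0) <= (2, 2, 0) -> finishes; pool += (1, 1, 0) = (3, 3, 0)
  india needs (1, 3, 0) <= (3, 3, 0) -> finishes; pool += (0, 2, 2) = (3, 5, 2)
  charlie needs (1, 1, 0) <= (3, 5, 2) -> finishes; pool += (0, 1, 0) = (3, 6, 2)
  hotel needs (0, 3, 1) <= (3, 6, 2) -> finishes; pool += (0, 0, 1) = (3, 6, 3)
(3) The exact count: 6 of the possible complete orderings are safe sequences.


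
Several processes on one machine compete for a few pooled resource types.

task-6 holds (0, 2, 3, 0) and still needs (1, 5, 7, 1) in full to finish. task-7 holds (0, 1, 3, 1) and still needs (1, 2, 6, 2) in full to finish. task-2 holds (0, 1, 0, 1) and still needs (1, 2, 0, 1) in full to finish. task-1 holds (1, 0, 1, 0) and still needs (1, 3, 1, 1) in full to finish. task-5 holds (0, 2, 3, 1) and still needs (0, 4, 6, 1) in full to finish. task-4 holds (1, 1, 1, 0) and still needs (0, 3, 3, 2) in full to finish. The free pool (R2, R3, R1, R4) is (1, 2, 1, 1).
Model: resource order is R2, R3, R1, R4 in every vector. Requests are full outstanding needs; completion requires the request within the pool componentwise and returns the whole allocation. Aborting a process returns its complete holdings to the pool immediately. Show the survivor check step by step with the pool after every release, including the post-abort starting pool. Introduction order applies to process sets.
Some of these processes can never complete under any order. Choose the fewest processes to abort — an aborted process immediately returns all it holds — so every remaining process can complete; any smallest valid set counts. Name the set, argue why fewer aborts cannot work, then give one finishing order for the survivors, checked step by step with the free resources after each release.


The answer: abort task-5.
Key observation: task-4 had no path to completion before; after the abort of task-5 ((0, 2, 3, 1) returned), step 3 is where it fits.
Why nothing smaller works: aborting no one leaves the state deadlocked as given.
One survivor order: task-1, task-2, task-4, task-7, task-6. Verifying each step (post-abort pool first):
  pool = (1, 4, 4, 2)
  task-1 needs (1, 3, 1, 1) <= (1, 4, 4, 2) -> finishes; pool += (1, 0, 1, 0) = (2, 4, 5, 2)
  task-2 needs (1, 2, 0, 1) <= (2, 4, 5, 2) -> finishes; pool += (0, 1, 0, 1) = (2, 5, 5, 3)
  task-4 needs (0, 3, 3, 2) <= (2, 5, 5, 3) -> finishes; pool += (1, 1, 1, 0) = (3, 6, 6, 3)
  task-7 needs (1, 2, 6, 2) <= (3, 6, 6, 3) -> finishes; pool += (0, 1, 3, 1) = (3, 7, 9, 4)
  task-6 needs (1, 5, 7, 1) <= (3, 7, 9, 4) -> finishes; pool += (0, 2, 3, 0) = (3, 9, 12, 4)


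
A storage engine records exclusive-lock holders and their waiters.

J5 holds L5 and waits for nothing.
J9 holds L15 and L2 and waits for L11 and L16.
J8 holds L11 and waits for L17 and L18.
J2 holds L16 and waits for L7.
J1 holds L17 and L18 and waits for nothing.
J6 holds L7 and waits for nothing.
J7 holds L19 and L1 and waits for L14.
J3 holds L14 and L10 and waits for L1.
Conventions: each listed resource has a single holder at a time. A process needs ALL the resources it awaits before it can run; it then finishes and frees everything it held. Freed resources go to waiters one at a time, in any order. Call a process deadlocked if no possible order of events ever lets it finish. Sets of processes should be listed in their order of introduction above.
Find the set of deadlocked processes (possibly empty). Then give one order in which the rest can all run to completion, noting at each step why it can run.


The deadlocked set is J7 and J3.
Key observation: the loop J7 -> J3 -> J7 blocks itself forever; no other process is dragged down with it.
One completion order for the rest: J1, J6, J8, J2, J9, J5.
Step-by-step check:
  J1 waits on nothing -> runs at once and releases L17 and L18
  J6 waits on nothing -> runs at once and releases L7
  run J8 (all its waits — L17 and L18 — are resolved); releases L11
  run J2 (all its waits — L7 — are resolved); releases L16
  run J9 (all its waits — L11 and L16 — are resolved); releases L15 and L2
  J5 waits on nothing -> runs at once and releases L5


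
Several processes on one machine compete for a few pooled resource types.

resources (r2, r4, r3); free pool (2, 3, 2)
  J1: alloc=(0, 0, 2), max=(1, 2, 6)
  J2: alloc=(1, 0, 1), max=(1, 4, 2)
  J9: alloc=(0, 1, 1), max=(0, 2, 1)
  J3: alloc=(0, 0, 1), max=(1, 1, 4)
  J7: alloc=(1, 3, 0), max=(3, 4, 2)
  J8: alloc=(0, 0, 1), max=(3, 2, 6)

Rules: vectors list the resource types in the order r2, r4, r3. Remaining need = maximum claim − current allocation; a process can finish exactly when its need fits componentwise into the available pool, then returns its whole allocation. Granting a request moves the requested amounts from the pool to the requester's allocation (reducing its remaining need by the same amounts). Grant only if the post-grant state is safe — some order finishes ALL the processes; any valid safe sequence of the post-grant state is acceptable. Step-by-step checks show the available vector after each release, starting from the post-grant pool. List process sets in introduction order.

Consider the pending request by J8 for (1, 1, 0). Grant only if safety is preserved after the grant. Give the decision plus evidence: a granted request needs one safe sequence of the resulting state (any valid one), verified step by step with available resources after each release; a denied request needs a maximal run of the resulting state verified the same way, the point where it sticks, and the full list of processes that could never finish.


DENY — the pretend-granted state is unsafe.
Key observation: after J9, J3, J1 the pool peaks at (1, 3, 6), and each blocked process is short somewhere: J2 on r4; J7 on r2; J8 on r2.
Pretend the grant happened; the run J9, J3, J1 goes as far as possible. Verifying each step:
  pool = (1, 2, 2)
  J9 needs (0, 1, 0) <= (1, 2, 2) -> finishes; pool += (0, 1, 1) = (1, 3, 3)
  J3 needs (1, 1, 3) <= (1, 3, 3) -> finishes; pool += (0, 0, 1) = (1, 3, 4)
  J1 needs (1, 2, 4) <= (1, 3, 4) -> finishes; pool += (0, 0, 2) = (1, 3, 6)
  J2 still needs (0, 4, 1) but only (1, 3, 6) is free — short on r4
  J7 still needs (2, 1, 2) but only (1, 3, 6) is free — short on r2
  J8 still needs (2, 1, 5) but only (1, 3, 6) is free — short on r2
Had the request been granted, J2, J7 and J8 could never finish.


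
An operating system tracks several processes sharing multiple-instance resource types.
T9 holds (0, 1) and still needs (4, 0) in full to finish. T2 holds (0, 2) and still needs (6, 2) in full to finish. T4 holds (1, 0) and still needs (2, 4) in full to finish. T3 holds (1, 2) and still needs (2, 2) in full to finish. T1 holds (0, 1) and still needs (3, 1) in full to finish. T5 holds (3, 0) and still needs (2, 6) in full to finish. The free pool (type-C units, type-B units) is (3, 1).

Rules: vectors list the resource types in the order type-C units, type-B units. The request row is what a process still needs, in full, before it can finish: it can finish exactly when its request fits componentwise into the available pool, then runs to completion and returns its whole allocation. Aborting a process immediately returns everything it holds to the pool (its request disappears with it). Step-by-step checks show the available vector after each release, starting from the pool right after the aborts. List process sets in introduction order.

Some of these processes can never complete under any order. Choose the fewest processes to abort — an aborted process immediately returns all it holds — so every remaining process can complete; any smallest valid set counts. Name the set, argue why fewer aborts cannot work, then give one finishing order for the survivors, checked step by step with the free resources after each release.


Abort T5.
Key observation: T2 was stuck for good until T5 gave back (3, 0); in the order shown it finishes at step 5.
Why nothing smaller works: aborting no one leaves the state deadlocked as given.
The survivors complete as T1, T3, T4, T9, T2. Walking it through (starting from the post-abort pool):
  pool = (6, 1)
  run T1 (needs (3, 1), free (6, 1)); after release of (0, 1) the pool is (6, 2)
  run T3 (needs (2, 2), free (6, 2)); after release of (1, 2) the pool is (7, 4)
  run T4 (needs (2, 4), free (7, 4)); after release of (1, 0) the pool is (8, 4)
  run T9 (needs (4, 0), free (8, 4)); after release of (0, 1) the pool is (8, 5)
  run T2 (needs (6, 2), free (8, 5)); after release of (0, 2) the pool is (8, 7)


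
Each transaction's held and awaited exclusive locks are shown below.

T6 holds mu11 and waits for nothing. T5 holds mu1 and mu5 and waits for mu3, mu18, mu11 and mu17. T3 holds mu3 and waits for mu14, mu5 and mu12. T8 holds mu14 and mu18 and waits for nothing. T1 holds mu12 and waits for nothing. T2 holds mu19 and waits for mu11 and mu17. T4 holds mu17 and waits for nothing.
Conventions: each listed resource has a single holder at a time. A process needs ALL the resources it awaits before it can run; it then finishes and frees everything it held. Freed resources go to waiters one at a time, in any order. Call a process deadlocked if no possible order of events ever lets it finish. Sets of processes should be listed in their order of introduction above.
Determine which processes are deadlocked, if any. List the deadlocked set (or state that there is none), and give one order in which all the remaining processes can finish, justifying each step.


Deadlocked: T5 and T3.
Key observation: along T5 -> T3 -> T5, each member waits on what the next one holds — a deadlock; no other process is dragged down with it.
The rest can finish in the order T1, T6, T4, T2, T8.
Walking it through:
  T1: no waits; runs immediately, freeing mu12
  T6: no waits; runs immediately, freeing mu11
  T4: no waits; runs immediately, freeing mu17
  T2: everything it awaited (mu11 and mu17) is free; runs, freeing mu19
  T8: no waits; runs immediately, freeing mu14 and mu18


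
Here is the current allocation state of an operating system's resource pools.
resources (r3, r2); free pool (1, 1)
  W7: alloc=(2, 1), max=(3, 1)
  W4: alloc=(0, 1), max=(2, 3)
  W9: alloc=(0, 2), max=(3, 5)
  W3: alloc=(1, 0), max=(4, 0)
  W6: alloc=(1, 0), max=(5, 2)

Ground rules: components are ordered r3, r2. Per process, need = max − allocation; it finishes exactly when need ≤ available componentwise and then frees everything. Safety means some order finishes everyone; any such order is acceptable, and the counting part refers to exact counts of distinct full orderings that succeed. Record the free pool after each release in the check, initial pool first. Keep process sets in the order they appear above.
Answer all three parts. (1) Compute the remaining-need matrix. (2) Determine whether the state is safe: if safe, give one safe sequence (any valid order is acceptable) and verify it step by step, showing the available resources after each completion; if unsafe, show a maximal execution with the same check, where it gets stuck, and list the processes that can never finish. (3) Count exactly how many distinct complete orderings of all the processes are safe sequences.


(1) Need matrix, components ordered r3, r2:
  W7: (1, 0)
  W4: (2, 2)
  W9: (3, 3)
  W3: (3, 0)
  W6: (4, 2)
(2) The state is SAFE; one workable sequence: W7, W3, W4, W9, W6.
Key observation: at W7 the run first touches a limit — (1, 0) against (1, 1), exact on a resource it actually requests.
Step-by-step check:
  pool = (1, 1)
  W7: need (1, 0) fits (1, 1); releases (2, 1), pool now (3, 2)
  W3: need (3, 0) fits (3, 2); releases (1, 0), pool now (4, 2)
  W4: need (2, 2) fits (4, 2); releases (0, 1), pool now (4, 3)
  W9: need (3, 3) fits (4, 3); releases (0, 2), pool now (4, 5)
  W6: need (4, 2) fits (4, 5); releases (1, 0), pool now (5, 5)
(3) Exactly 6 of the possible complete orderings are safe sequences.


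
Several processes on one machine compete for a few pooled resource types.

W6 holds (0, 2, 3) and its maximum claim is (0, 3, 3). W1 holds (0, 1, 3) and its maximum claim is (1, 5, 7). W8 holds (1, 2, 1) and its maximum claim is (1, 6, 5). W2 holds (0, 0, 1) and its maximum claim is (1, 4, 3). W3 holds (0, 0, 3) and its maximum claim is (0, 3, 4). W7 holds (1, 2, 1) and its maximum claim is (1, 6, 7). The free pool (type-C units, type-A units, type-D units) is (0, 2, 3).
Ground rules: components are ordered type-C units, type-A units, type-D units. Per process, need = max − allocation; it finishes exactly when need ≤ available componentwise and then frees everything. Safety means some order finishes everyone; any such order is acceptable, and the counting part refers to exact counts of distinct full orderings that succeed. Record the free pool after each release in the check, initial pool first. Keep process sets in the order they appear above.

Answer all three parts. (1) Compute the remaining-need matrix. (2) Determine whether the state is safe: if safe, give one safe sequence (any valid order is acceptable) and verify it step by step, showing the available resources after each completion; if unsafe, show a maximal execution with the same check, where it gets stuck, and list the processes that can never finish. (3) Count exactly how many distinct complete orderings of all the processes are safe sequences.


(1) Need matrix, components ordered type-C units, type-A units, type-D units:
  W6: (0, 1, 0)
  W1: (1, 4, 4)
  W8: (0, 4, 4)
  W2: (1, 4, 2)
  W3: (0, 3, 1)
  W7: (0, 4, 6)
(2) The state is SAFE; one workable sequence: W6, W7, W1, W8, W3, W2.
Key observation: the first exact fit in this order is W7 — it needs (0, 4, 6) with (0, 4, 6) free, meeting a requested resource to the last unit.
Check, step by step:
  pool = (0, 2, 3)
  run W6 (needs (0, 1, 0), free (0, 2, 3)); after release of (0, 2, 3) the pool is (0, 4, 6)
  run W7 (needs (0, 4, 6), free (0, 4, 6)); after release of (1, 2, 1) the pool is (1, 6, 7)
  run W1 (needs (1, 4, 4), free (1, 6, 7)); after release of (0, 1, 3) the pool is (1, 7, 10)
  run W8 (needs (0, 4, 4), free (1, 7, 10)); after release of (1, 2, 1) the pool is (2, 9, 11)
  run W3 (needs (0, 3, 1), free (2, 9, 11)); after release of (0, 0, 3) the pool is (2, 9, 14)
  run W2 (needs (1, 4, 2), free (2, 9, 14)); after release of (0, 0, 1) the pool is (2, 9, 15)
(3) Precisely 60 of the possible complete orderings are safe sequences.


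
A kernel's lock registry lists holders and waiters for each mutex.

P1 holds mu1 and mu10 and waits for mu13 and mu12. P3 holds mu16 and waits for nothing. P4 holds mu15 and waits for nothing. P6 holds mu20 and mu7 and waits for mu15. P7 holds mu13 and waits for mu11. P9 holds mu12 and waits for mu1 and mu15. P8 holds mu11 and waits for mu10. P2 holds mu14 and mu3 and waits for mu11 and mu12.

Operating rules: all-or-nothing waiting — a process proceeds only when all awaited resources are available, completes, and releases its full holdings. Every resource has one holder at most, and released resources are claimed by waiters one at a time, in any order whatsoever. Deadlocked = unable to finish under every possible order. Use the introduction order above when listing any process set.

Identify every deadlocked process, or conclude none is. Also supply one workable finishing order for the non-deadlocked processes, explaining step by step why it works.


Deadlocked set: P1, P7, P9, P8 and P2.
Key observation: the waits loop around P1 -> P7 -> P8 -> P1 with no way out; P9 is caught in further circular waits and P2 waits into the deadlock from upstream.
The rest can finish in the order P4, P6, P3.
Step-by-step check:
  run P4 (it waits on nothing); releases mu15
  run P6 (all its waits — mu15 — are resolved); releases mu20 and mu7
  run P3 (it waits on nothing); releases mu16


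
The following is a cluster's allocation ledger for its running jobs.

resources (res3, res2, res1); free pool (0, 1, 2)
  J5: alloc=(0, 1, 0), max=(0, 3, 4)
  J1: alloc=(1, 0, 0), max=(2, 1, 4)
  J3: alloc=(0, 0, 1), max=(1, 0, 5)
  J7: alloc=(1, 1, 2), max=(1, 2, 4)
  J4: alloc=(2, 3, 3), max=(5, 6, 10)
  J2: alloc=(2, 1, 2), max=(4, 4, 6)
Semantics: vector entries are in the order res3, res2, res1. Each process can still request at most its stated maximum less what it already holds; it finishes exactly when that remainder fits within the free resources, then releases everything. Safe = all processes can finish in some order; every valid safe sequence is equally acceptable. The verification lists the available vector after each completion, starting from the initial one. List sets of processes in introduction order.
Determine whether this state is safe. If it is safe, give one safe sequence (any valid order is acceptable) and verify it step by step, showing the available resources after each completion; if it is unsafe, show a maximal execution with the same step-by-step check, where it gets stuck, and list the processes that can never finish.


SAFE. One safe sequence: J7, J3, J1, J5, J2, J4.
Key observation: J7 is the earliest step where a requested resource binds exactly: need (0, 1, 2), pool (0, 1, 2) at its turn.
Verifying each step:
  pool = (0, 1, 2)
  J7: need (0, 1, 2) fits (0, 1, 2); releases (1, 1, 2), pool now (1, 2, 4)
  J3: need (1, 0, 4) fits (1, 2, 4); releases (0, 0, 1), pool now (1, 2, 5)
  J1: need (1, 1, 4) fits (1, 2, 5); releases (1, 0, 0), pool now (2, 2, 5)
  J5: need (0, 2, 4) fits (2, 2, 5); releases (0, 1, 0), pool now (2, 3, 5)
  J2: need (2, 3, 4) fits (2, 3, 5); releases (2, 1, 2), pool now (4, 4, 7)
  J4: need (3, 3, 7) fits (4, 4, 7); releases (2, 3, 3), pool now (6, 7, 10)


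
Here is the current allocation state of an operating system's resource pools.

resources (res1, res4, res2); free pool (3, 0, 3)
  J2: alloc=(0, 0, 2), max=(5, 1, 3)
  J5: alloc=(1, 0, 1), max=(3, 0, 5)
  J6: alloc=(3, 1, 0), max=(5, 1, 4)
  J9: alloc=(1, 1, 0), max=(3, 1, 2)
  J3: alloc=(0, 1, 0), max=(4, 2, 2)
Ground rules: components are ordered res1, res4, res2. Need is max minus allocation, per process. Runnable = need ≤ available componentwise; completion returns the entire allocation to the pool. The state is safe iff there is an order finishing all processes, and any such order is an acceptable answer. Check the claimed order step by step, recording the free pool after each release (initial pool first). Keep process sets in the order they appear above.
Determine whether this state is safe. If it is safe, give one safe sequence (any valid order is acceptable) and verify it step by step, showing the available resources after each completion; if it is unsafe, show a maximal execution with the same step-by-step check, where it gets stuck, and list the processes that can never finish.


The state is UNSAFE.
Key observation: after J9, J3 the pool peaks at (4, 2, 3), and each blocked process is short somewhere: J2 on res1; J5 on res2; J6 on res2.
Going as far as possible: J9, J3; after that, nothing fits. Step-by-step check:
  pool = (3, 0, 3)
  J9: need (2, 0, 2) fits (3, 0, 3); releases (1, 1, 0), pool now (4, 1, 3)
  J3: need (4, 1, 2) fits (4, 1, 3); releases (0, 1, 0), pool now (4, 2, 3)
  J2 still needs (5, 1, 1) but only (4, 2, 3) is free — short on res1
  J5 still needs (2, 0, 4) but only (4, 2, 3) is free — short on res2
  J6 still needs (2, 0, 4) but only (4, 2, 3) is free — short on res2
Processes that can never finish: J2, J5 and J6.


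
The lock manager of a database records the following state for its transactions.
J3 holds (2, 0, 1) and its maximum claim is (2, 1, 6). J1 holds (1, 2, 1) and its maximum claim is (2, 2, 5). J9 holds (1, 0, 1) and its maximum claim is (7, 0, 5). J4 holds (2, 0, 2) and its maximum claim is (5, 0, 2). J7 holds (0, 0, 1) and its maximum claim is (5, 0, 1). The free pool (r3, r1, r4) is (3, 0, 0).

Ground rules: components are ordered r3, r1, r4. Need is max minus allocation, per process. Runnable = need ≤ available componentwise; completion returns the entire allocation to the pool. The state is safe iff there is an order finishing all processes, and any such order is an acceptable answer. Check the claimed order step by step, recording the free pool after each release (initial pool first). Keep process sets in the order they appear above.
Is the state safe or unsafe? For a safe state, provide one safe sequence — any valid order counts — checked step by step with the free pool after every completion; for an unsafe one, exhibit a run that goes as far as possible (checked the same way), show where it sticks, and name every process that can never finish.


UNSAFE — no complete ordering exists.
Key observation: even finishing J4, J7 leaves just (5, 0, 3) free — too little r4 for any of the remaining processes.
A maximal execution: J4, J7 — then nothing else fits. Step-by-step check:
  pool = (3, 0, 0)
  J4: need (3, 0, 0) fits (3, 0, 0); releases (2, 0, 2), pool now (5, 0, 2)
  J7: need (5, 0, 0) fits (5, 0, 2); releases (0, 0, 1), pool now (5, 0, 3)
  J3 cannot run: need (0, 1, 5) vs free (5, 0, 3) (insufficient r1 and r4)
  J1 cannot run: need (1, 0, 4) vs free (5, 0, 3) (insufficient r4)
  J9 cannot run: need (6, 0, 4) vs free (5, 0, 3) (insufficient r3 and r4)
Never able to finish: J3, J1 and J9.


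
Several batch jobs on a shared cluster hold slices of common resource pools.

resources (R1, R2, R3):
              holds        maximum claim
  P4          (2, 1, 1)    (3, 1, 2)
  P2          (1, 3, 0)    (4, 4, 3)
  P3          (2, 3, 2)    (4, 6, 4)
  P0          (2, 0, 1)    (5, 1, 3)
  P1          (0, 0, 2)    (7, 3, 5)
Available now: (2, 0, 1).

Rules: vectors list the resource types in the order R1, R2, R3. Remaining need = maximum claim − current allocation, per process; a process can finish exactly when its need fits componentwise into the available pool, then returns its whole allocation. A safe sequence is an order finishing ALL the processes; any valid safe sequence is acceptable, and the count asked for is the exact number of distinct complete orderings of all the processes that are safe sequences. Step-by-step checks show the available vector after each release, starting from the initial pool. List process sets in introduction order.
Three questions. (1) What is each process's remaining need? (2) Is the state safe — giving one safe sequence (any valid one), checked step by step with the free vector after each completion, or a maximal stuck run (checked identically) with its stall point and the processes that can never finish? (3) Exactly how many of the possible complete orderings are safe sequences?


(1) Need matrix, components ordered R1, R2, R3:
  P4: (1, 0, 1)
  P2: (3, 1, 3)
  P3: (2, 3, 2)
  P0: (3, 1, 2)
  P1: (7, 3, 3)
(2) SAFE. One safe sequence: P4, P0, P2, P3, P1.
Key observation: at P4 the run first touches a limit — (1, 0, 1) against (2, 0, 1), exact on a resource it actually requests.
Walking it through:
  pool = (2, 0, 1)
  run P4 (needs (1, 0, 1), free (2, 0, 1)); after release of (2, 1, 1) the pool is (4, 1, 2)
  run P0 (needs (3, 1, 2), free (4, 1, 2)); after release of (2, 0, 1) the pool is (6, 1, 3)
  run P2 (needs (3, 1, 3), free (6, 1, 3)); after release of (1, 3, 0) the pool is (7, 4, 3)
  run P3 (needs (2, 3, 2), free (7, 4, 3)); after release of (2, 3, 2) the pool is (9, 7, 5)
  run P1 (needs (7, 3, 3), free (9, 7, 5)); after release of (0, 0, 2) the pool is (9, 7, 7)
(3) Precisely 2 of the possible complete orderings are safe sequences.


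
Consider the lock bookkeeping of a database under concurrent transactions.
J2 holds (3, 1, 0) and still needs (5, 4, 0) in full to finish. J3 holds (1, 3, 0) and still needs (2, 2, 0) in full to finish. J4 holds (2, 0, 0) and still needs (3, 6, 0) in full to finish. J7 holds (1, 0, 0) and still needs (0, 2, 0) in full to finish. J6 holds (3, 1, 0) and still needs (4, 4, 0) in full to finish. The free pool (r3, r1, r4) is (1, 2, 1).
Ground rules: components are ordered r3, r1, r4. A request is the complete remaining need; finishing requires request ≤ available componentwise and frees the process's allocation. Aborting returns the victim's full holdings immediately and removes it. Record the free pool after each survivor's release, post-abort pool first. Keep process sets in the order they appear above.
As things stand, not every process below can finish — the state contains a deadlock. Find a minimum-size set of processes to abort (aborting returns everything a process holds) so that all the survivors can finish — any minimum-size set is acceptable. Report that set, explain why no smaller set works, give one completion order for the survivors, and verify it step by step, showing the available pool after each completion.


Abort J2.
Key observation: J6 had no path to completion before; after the abort of J2 ((3, 1, 0) returned), step 3 is where it fits.
Minimality: the empty abort set fails — the state is deadlocked as it stands.
The survivors complete as J3, J7, J6, J4. Walking it through (starting from the post-abort pool):
  pool = (4, 3, 1)
  run J3 (needs (2, 2, 0), free (4, 3, 1)); after release of (1, 3, 0) the pool is (5, 6, 1)
  run J7 (needs (0, 2, 0), free (5, 6, 1)); after release of (1, 0, 0) the pool is (6, 6, 1)
  run J6 (needs (4, 4, 0), free (6, 6, 1)); after release of (3, 1, 0) the pool is (9, 7, 1)
  run J4 (needs (3, 6, 0), free (9, 7, 1)); after release of (2, 0, 0) the pool is (11, 7, 1)


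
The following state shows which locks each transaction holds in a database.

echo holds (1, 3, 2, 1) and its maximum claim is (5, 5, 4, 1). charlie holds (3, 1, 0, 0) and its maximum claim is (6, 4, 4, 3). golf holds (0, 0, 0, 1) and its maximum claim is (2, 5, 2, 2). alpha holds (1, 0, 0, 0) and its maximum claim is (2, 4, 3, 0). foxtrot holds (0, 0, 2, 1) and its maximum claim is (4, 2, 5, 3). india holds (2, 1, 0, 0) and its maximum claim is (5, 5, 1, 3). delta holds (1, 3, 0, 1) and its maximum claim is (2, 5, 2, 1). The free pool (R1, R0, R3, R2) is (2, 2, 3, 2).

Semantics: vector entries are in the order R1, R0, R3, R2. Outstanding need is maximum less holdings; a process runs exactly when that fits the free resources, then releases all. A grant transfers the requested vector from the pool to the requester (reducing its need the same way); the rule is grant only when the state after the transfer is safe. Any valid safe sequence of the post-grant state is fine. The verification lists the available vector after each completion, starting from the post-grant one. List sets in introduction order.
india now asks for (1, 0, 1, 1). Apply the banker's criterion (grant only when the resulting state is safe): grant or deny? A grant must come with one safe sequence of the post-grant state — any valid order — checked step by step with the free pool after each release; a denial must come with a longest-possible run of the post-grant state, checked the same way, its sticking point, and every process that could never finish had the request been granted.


GRANT. The post-grant state is safe; one safe sequence: delta, india, echo, alpha, foxtrot, charlie, golf.
Key observation: post-grant, (1, 2, 2, 1) remains, and an order beginning with delta completes everyone.
Step-by-step check of the post-grant state:
  pool = (1, 2, 2, 1)
  delta needs (1, 2, 2, 0) <= (1, 2, 2, 1) -> finishes; pool += (1, 3, 0, 1) = (2, 5, 2, 2)
  india needs (2, 4, 0, 2) <= (2, 5, 2, 2) -> finishes; pool += (3, 1, 1, 1) = (5, 6, 3, 3)
  echo needs (4, 2, 2, 0) <= (5, 6, 3, 3) -> finishes; pool += (1, 3, 2, 1) = (6, 9, 5, 4)
  alpha needs (1, 4, 3, 0) <= (6, 9, 5, 4) -> finishes; pool += (1, 0, 0, 0) = (7, 9, 5, 4)
  foxtrot needs (4, 2, 3, 2) <= (7, 9, 5, 4) -> finishes; pool += (0, 0, 2, 1) = (7, 9, 7, 5)
  charlie needs (3, 3, 4, 3) <= (7, 9, 7, 5) -> finishes; pool += (3, 1, 0, 0) = (10, 10, 7, 5)
  golf needs (2, 5, 2, 1) <= (10, 10, 7, 5) -> finishes; pool += (0, 0, 0, 1) = (10, 10, 7, 6)


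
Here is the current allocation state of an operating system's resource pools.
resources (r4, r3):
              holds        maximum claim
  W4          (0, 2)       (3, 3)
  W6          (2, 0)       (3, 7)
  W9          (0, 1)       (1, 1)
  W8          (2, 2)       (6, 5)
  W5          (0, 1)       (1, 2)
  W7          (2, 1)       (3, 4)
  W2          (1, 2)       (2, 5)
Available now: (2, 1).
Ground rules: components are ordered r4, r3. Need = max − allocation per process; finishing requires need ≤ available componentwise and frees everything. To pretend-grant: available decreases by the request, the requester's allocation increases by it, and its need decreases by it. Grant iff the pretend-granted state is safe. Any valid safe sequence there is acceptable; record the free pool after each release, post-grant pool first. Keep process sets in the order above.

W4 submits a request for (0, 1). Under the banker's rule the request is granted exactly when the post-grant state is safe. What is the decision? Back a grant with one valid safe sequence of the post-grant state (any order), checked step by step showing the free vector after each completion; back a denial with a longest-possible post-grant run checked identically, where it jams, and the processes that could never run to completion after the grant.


DENY. Granting would leave the state unsafe.
Key observation: after W9, W5 the pool peaks at (2, 2), and each blocked process is short somewhere: W4 on r4; W6 on r3; W8 on r4, r3; W7 on r3; W2 on r3.
After a pretend grant, a maximal execution: W9, W5 — then nothing else fits. Walking it through:
  pool = (2, 0)
  W9: need (1, 0) fits (2, 0); releases (0, 1), pool now (2, 1)
  W5: need (1, 1) fits (2, 1); releases (0, 1), pool now (2, 2)
  blocked: W4 wants (3, 0), pool (2, 2) — not enough r4
  blocked: W6 wants (1, 7), pool (2, 2) — not enough r3
  blocked: W8 wants (4, 3), pool (2, 2) — not enough r4 and r3
  blocked: W7 wants (1, 3), pool (2, 2) — not enough r3
  blocked: W2 wants (1, 3), pool (2, 2) — not enough r3
Post-grant, the permanently blocked set is W4, W6, W8, W7 and W2.


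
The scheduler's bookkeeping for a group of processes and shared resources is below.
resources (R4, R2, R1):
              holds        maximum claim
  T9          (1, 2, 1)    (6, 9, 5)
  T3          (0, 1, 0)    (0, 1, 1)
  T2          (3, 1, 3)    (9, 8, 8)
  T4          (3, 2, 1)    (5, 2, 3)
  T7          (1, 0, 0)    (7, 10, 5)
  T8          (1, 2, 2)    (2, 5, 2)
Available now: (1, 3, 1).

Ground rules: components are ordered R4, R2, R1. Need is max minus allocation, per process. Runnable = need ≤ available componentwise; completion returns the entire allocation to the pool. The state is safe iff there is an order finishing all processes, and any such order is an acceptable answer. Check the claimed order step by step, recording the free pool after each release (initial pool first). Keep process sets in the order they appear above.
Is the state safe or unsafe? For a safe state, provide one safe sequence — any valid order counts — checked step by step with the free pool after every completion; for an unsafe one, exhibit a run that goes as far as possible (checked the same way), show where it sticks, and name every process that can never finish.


SAFE. One safe sequence: T8, T4, T9, T2, T7, T3.
Key observation: T8 is the earliest step where a requested resource binds exactly: need (1, 3, 0), pool (1, 3, 1) at its turn.
Check, step by step:
  pool = (1, 3, 1)
  run T8 (needs (1, 3, 0), free (1, 3, 1)); after release of (1, 2, 2) the pool is (2, 5, 3)
  run T4 (needs (2, 0, 2), free (2, 5, 3)); after release of (3, 2, 1) the pool is (5, 7, 4)
  run T9 (needs (5, 7, 4), free (5, 7, 4)); after release of (1, 2, 1) the pool is (6, 9, 5)
  run T2 (needs (6, 7, 5), free (6, 9, 5)); after release of (3, 1, 3) the pool is (9, 10, 8)
  run T7 (needs (6, 10, 5), free (9, 10, 8)); after release of (1, 0, 0) the pool is (10, 10, 8)
  run T3 (needs (0, 0, 1), free (10, 10, 8)); after release of (0, 1, 0) the pool is (10, 11, 8)
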